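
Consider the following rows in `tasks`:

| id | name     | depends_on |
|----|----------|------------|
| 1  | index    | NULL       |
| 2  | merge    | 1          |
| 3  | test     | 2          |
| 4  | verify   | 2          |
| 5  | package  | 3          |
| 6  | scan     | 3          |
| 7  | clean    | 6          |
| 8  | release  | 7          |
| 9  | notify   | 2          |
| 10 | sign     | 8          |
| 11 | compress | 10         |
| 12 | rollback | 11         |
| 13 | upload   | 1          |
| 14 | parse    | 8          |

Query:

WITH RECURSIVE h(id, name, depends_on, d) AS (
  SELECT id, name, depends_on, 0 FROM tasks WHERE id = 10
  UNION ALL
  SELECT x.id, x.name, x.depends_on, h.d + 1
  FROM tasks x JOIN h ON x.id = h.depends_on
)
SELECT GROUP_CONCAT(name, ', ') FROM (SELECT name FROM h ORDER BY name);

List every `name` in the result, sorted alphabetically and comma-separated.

Base: id=10 (sign), depends_on=8, d 0.
Iteration 1: join on id=8 -> release (id 8, depends_on=7, d 1).
Iteration 2: join on id=7 -> clean (id 7, depends_on=6, d 2).
Iteration 3: join on id=6 -> scan (id 6, depends_on=3, d 3).
Iteration 4: join on id=3 -> test (id 3, depends_on=2, d 4).
Iteration 5: join on id=2 -> merge (id 2, depends_on=1, d 5).
Iteration 6: join on id=1 -> index (id 1, depends_on=NULL, d 6).
Iteration 7: depends_on is NULL; no match; recursion stops.

clean, index, merge, release, scan, sign, test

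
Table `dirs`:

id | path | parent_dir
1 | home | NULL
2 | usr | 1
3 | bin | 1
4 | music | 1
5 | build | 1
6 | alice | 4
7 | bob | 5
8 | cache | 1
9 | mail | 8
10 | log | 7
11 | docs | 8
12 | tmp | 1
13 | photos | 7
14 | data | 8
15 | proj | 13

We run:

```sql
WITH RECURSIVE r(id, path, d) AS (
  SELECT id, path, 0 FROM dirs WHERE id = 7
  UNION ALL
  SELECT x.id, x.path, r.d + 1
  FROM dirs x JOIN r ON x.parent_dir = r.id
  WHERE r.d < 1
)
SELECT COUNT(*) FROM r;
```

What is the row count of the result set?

Base: id=7 (bob) at d 0.
Iteration 1: rows with parent_dir in {7} -> log (id 10, d 1), photos (id 13, d 1).
Iteration 2: d < 1 fails for all current rows; recursion stops.
Total rows emitted: 3.

3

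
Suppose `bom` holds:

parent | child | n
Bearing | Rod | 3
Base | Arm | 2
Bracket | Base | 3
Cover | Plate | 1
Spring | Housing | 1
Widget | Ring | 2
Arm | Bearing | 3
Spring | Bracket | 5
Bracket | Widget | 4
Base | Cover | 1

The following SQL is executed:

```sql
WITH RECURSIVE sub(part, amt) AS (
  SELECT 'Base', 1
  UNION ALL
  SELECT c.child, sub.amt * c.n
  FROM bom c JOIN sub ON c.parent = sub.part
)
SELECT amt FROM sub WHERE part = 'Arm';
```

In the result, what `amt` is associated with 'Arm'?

Base: (Base, amt=1).
Iteration 1: components of {Base} -> Arm = 1*2 = 2, Cover = 1*1 = 1.
Iteration 2: components of {Arm,Cover} -> Bearing = 2*3 = 6, Plate = 1*1 = 1.
Iteration 3: components of {Bearing,Plate} -> Rod = 6*3 = 18.
Iteration 4: no further components; recursion stops.

2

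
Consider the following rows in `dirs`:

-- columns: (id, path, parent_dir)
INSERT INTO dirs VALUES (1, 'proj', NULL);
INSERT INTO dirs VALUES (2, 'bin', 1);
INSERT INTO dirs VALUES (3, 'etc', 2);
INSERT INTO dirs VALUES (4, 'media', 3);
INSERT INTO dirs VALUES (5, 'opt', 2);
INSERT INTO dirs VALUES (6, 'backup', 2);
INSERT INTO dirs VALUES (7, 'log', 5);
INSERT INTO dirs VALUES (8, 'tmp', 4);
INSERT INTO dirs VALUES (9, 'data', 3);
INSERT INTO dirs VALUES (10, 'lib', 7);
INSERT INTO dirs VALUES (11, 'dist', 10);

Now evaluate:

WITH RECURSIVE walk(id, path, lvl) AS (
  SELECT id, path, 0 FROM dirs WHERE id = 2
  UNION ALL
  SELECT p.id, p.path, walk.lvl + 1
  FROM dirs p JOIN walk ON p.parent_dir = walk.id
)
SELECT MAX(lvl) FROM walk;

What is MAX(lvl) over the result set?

4

Base: id=2 (bin) at lvl 0.
Iteration 1: rows with parent_dir in {2} -> etc (id 3, lvl 1), opt (id 5, lvl 1), backup (id 6, lvl 1).
Iteration 2: rows with parent_dir in {3,5,6} -> media (id 4, lvl 2), log (id 7, lvl 2), data (id 9, lvl 2).
Iteration 3: rows with parent_dir in {4,7,9} -> tmp (id 8, lvl 3), lib (id 10, lvl 3).
Iteration 4: rows with parent_dir in {8,10} -> dist (id 11, lvl 4).
Iteration 5: no rows with parent_dir in {11}; recursion stops.
lvl values: 0, 1, 1, 1, 2, 2, 2, 3, 3, 4; the maximum is 4.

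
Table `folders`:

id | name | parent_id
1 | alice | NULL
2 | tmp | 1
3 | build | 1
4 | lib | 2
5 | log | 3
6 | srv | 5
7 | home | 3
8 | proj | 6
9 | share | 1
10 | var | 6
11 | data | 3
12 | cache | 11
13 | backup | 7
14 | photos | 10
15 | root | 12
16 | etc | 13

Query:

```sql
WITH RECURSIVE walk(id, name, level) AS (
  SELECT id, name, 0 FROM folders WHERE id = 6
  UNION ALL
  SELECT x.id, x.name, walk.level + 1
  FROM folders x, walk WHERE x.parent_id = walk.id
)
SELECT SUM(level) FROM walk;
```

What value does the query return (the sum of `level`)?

4

Base: id=6 (srv) at level 0.
Iteration 1: rows with parent_id in {6} -> proj (id 8, level 1), var (id 10, level 1).
Iteration 2: rows with parent_id in {8,10} -> photos (id 14, level 2).
Iteration 3: no rows with parent_id in {14}; recursion stops.
SUM(level) = 0 + 1 + 1 + 2 = 4.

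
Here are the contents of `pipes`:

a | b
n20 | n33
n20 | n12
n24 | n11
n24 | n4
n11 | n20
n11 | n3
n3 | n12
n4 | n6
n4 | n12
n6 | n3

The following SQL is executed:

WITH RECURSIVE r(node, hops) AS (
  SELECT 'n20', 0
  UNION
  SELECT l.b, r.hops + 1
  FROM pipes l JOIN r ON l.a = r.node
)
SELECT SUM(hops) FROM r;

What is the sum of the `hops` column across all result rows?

Base: (n20, hops=0).
Iteration 1: edges from {n20} -> (n12, hops=1), (n33, hops=1).
Iteration 2: no outgoing edges from {n12,n33}; recursion stops.
SUM(hops) = 0 + 1 + 1 = 2.

2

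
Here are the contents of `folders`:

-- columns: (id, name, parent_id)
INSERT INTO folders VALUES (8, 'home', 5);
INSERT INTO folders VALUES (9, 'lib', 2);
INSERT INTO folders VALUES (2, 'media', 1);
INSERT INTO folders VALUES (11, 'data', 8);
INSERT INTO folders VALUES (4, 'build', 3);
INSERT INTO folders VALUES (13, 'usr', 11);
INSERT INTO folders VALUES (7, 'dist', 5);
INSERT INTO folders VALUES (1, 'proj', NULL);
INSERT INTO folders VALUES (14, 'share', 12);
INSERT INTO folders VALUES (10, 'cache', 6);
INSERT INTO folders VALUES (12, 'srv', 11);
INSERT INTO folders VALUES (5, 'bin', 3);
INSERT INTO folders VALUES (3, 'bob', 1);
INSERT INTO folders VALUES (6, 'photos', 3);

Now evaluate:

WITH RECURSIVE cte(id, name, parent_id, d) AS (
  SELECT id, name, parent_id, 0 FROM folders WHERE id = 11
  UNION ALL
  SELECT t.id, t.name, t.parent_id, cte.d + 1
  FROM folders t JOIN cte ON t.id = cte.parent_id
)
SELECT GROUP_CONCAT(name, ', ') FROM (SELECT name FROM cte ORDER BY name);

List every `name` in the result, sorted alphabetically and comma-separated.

bin, bob, data, home, proj

Base: id=11 (data), parent_id=8, d 0.
Iteration 1: join on id=8 -> home (id 8, parent_id=5, d 1).
Iteration 2: join on id=5 -> bin (id 5, parent_id=3, d 2).
Iteration 3: join on id=3 -> bob (id 3, parent_id=1, d 3).
Iteration 4: join on id=1 -> proj (id 1, parent_id=NULL, d 4).
Iteration 5: parent_id is NULL; no match; recursion stops.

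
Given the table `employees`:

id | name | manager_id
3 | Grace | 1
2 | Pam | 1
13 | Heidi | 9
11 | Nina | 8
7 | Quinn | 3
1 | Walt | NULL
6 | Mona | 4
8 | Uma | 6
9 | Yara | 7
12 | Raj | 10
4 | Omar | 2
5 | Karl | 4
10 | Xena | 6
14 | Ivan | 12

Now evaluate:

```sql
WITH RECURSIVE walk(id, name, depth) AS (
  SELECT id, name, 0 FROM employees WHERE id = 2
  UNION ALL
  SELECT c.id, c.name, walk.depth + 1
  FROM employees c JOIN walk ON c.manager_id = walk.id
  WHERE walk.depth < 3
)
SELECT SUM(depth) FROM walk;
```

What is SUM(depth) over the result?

11

Base: id=2 (Pam) at depth 0.
Iteration 1: rows with manager_id in {2} -> Omar (id 4, depth 1).
Iteration 2: rows with manager_id in {4} -> Karl (id 5, depth 2), Mona (id 6, depth 2).
Iteration 3: rows with manager_id in {5,6} -> Uma (id 8, depth 3), Xena (id 10, depth 3).
Iteration 4: depth < 3 fails for all current rows; recursion stops.
SUM(depth) = 0 + 1 + 2 + 2 + 3 + 3 = 11.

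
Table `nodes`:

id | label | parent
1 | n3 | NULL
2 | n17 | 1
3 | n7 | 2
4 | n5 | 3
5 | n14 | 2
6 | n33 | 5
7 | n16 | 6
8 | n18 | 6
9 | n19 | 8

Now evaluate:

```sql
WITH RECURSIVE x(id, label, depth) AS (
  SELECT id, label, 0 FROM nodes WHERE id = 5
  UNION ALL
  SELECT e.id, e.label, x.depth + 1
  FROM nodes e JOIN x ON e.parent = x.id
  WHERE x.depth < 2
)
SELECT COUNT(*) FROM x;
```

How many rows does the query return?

Base: id=5 (n14) at depth 0.
Iteration 1: rows with parent in {5} -> n33 (id 6, depth 1).
Iteration 2: rows with parent in {6} -> n16 (id 7, depth 2), n18 (id 8, depth 2).
Iteration 3: depth < 2 fails for all current rows; recursion stops.
Total rows emitted: 4.

4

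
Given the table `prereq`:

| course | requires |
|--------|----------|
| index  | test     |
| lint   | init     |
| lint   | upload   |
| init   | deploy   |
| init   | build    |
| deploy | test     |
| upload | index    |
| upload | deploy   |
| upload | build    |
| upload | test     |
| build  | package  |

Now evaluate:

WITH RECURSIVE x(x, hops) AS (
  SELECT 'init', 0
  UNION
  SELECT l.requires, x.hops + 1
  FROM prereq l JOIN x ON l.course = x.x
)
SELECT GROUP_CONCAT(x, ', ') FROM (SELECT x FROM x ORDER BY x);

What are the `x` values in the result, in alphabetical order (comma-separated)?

Base: (init, hops=0).
Iteration 1: edges from {init} -> (build, hops=1), (deploy, hops=1).
Iteration 2: edges from {build,deploy} -> (package, hops=2), (test, hops=2).
Iteration 3: no outgoing edges from {package,test}; recursion stops.

build, deploy, init, package, test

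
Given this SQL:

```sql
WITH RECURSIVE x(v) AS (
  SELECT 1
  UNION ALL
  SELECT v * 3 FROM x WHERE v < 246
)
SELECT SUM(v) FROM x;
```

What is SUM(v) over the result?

1093

Base: v=1.
Iteration 1: 1 < 246 holds -> v = 1 * 3 = 3.
Iteration 2: 3 < 246 holds -> v = 3 * 3 = 9.
Iteration 3: 9 < 246 holds -> v = 9 * 3 = 27.
Iteration 4: 27 < 246 holds -> v = 27 * 3 = 81.
Iteration 5: 81 < 246 holds -> v = 81 * 3 = 243.
Iteration 6: 243 < 246 holds -> v = 243 * 3 = 729.
Iteration 7: 729 < 246 fails; recursion stops.
SUM(v) = 1 + 3 + 9 + 27 + 81 + 243 + 729 = 1093.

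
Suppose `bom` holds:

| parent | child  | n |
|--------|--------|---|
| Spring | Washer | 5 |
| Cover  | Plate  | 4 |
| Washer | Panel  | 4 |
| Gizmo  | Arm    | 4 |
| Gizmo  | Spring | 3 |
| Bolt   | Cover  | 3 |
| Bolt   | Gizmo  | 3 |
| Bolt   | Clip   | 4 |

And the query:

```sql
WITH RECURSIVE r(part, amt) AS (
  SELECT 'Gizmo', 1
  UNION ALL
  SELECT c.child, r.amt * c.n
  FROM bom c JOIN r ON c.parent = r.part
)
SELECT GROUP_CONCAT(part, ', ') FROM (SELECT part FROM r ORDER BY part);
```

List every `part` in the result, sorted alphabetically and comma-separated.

Base: (Gizmo, amt=1).
Iteration 1: components of {Gizmo} -> Arm = 1*4 = 4, Spring = 1*3 = 3.
Iteration 2: components of {Arm,Spring} -> Washer = 3*5 = 15.
Iteration 3: components of {Washer} -> Panel = 15*4 = 60.
Iteration 4: no further components; recursion stops.

Arm, Gizmo, Panel, Spring, Washer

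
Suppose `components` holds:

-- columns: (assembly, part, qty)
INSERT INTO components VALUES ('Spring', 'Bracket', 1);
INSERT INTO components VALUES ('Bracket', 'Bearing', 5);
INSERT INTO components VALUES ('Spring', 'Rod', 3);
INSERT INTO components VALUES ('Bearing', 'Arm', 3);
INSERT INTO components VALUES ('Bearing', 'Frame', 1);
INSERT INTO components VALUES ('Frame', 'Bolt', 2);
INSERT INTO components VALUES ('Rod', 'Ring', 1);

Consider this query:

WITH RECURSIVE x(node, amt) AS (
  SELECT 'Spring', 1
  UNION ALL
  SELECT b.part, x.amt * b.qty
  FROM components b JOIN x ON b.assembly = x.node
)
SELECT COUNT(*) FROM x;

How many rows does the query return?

8

Base: (Spring, amt=1).
Iteration 1: components of {Spring} -> Bracket = 1*1 = 1, Rod = 1*3 = 3.
Iteration 2: components of {Bracket,Rod} -> Bearing = 1*5 = 5, Ring = 3*1 = 3.
Iteration 3: components of {Bearing,Ring} -> Arm = 5*3 = 15, Frame = 5*1 = 5.
Iteration 4: components of {Arm,Frame} -> Bolt = 5*2 = 10.
Iteration 5: no further components; recursion stops.
Total rows emitted: 8.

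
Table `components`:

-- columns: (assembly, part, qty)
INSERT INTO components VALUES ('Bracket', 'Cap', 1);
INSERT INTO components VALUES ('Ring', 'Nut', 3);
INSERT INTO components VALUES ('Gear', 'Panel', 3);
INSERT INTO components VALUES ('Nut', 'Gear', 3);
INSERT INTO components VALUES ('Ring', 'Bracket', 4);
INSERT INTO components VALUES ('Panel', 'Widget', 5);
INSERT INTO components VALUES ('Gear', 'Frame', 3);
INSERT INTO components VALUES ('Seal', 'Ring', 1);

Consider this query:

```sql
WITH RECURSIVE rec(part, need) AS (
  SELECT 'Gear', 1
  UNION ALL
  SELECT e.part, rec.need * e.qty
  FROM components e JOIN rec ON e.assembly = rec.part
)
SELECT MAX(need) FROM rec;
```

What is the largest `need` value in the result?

15

Base: (Gear, need=1).
Iteration 1: components of {Gear} -> Frame = 1*3 = 3, Panel = 1*3 = 3.
Iteration 2: components of {Frame,Panel} -> Widget = 3*5 = 15.
Iteration 3: no further components; recursion stops.
need values: 1, 3, 3, 15; the maximum is 15.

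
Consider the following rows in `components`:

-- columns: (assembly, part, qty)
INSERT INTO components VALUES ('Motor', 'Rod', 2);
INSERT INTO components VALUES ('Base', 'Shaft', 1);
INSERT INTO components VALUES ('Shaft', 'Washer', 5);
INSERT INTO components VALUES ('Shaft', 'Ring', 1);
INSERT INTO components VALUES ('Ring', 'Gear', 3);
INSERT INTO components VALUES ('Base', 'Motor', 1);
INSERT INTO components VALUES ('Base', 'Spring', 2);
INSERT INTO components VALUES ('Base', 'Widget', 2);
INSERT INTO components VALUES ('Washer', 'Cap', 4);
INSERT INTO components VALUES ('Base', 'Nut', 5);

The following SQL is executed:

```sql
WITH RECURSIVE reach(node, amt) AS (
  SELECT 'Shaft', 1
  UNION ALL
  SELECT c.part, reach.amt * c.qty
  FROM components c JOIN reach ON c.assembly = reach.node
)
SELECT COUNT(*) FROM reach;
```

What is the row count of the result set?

5

Base: (Shaft, amt=1).
Iteration 1: components of {Shaft} -> Ring = 1*1 = 1, Washer = 1*5 = 5.
Iteration 2: components of {Ring,Washer} -> Cap = 5*4 = 20, Gear = 1*3 = 3.
Iteration 3: no further components; recursion stops.
Total rows emitted: 5.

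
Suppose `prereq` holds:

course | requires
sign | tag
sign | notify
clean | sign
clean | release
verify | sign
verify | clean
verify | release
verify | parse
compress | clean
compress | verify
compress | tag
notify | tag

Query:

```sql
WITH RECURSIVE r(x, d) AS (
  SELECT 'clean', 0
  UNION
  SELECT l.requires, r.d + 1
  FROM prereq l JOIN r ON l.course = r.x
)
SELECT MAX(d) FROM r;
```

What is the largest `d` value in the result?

Base: (clean, d=0).
Iteration 1: edges from {clean} -> (release, d=1), (sign, d=1).
Iteration 2: edges from {release,sign} -> (notify, d=2), (tag, d=2).
Iteration 3: edges from {notify,tag} -> (tag, d=3).
Iteration 4: no outgoing edges from {tag}; recursion stops.
d values: 0, 1, 1, 2, 2, 3; the maximum is 3.

3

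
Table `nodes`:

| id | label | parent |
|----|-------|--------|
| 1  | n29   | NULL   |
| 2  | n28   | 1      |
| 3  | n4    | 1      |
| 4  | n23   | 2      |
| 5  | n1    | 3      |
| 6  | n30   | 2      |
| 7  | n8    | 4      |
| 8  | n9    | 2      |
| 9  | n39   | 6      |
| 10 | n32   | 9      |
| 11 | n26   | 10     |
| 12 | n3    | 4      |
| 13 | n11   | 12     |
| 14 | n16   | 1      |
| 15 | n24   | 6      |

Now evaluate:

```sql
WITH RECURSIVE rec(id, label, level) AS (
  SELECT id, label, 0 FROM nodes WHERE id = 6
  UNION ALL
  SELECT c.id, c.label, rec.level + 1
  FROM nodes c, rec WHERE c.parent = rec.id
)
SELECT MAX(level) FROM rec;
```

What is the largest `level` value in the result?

3

Base: id=6 (n30) at level 0.
Iteration 1: rows with parent in {6} -> n39 (id 9, level 1), n24 (id 15, level 1).
Iteration 2: rows with parent in {9,15} -> n32 (id 10, level 2).
Iteration 3: rows with parent in {10} -> n26 (id 11, level 3).
Iteration 4: no rows with parent in {11}; recursion stops.
level values: 0, 1, 1, 2, 3; the maximum is 3.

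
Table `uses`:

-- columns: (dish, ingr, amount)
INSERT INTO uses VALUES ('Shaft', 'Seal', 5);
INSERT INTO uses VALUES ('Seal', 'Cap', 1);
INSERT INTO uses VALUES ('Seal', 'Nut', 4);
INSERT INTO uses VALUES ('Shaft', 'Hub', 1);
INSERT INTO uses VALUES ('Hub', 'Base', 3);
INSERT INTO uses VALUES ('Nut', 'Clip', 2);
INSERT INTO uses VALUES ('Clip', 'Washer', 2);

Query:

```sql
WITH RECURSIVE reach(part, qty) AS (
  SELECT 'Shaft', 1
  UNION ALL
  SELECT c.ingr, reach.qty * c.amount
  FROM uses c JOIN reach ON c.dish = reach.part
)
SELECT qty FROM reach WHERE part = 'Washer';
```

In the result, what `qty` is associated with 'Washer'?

80

Base: (Shaft, qty=1).
Iteration 1: components of {Shaft} -> Hub = 1*1 = 1, Seal = 1*5 = 5.
Iteration 2: components of {Hub,Seal} -> Base = 1*3 = 3, Cap = 5*1 = 5, Nut = 5*4 = 20.
Iteration 3: components of {Base,Cap,Nut} -> Clip = 20*2 = 40.
Iteration 4: components of {Clip} -> Washer = 40*2 = 80.
Iteration 5: no further components; recursion stops.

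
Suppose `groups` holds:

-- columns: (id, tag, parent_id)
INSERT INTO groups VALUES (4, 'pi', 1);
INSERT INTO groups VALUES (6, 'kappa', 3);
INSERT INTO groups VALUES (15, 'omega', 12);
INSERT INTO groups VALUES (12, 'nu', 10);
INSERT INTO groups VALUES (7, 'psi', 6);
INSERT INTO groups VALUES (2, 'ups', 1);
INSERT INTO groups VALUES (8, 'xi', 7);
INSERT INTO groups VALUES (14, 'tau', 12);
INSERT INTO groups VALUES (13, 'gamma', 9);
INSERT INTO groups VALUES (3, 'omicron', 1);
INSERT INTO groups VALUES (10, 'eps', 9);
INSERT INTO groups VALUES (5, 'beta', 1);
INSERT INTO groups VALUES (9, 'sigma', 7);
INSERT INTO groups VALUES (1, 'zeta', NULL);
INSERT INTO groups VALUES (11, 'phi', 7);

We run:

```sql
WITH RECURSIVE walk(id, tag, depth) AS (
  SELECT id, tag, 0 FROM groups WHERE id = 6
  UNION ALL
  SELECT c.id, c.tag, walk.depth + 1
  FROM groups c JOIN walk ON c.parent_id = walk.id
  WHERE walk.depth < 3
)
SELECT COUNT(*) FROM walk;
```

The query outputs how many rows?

7

Base: id=6 (kappa) at depth 0.
Iteration 1: rows with parent_id in {6} -> psi (id 7, depth 1).
Iteration 2: rows with parent_id in {7} -> xi (id 8, depth 2), sigma (id 9, depth 2), phi (id 11, depth 2).
Iteration 3: rows with parent_id in {8,9,11} -> eps (id 10, depth 3), gamma (id 13, depth 3).
Iteration 4: depth < 3 fails for all current rows; recursion stops.
Total rows emitted: 7.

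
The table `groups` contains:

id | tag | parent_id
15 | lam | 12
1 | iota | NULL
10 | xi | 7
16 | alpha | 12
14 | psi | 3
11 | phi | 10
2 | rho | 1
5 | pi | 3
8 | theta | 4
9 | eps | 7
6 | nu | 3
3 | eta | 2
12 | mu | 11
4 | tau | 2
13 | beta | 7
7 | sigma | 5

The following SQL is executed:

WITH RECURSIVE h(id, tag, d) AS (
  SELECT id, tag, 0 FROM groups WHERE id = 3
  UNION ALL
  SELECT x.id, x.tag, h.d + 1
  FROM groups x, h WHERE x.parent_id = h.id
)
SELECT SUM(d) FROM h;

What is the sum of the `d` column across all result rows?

Base: id=3 (eta) at d 0.
Iteration 1: rows with parent_id in {3} -> pi (id 5, d 1), nu (id 6, d 1), psi (id 14, d 1).
Iteration 2: rows with parent_id in {5,6,14} -> sigma (id 7, d 2).
Iteration 3: rows with parent_id in {7} -> eps (id 9, d 3), xi (id 10, d 3), beta (id 13, d 3).
Iteration 4: rows with parent_id in {9,10,13} -> phi (id 11, d 4).
Iteration 5: rows with parent_id in {11} -> mu (id 12, d 5).
Iteration 6: rows with parent_id in {12} -> lam (id 15, d 6), alpha (id 16, d 6).
Iteration 7: no rows with parent_id in {15,16}; recursion stops.
SUM(d) = 0 + 1 + 1 + 1 + 2 + 3 + 3 + 3 + 4 + 5 + 6 + 6 = 35.

35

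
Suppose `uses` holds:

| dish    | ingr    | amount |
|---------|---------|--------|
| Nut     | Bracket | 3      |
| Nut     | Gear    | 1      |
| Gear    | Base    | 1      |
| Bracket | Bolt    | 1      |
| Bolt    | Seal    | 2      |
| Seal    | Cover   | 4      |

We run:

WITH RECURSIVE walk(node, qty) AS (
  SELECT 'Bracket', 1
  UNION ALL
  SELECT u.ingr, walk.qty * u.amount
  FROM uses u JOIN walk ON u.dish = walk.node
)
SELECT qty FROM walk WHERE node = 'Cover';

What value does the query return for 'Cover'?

Base: (Bracket, qty=1).
Iteration 1: components of {Bracket} -> Bolt = 1*1 = 1.
Iteration 2: components of {Bolt} -> Seal = 1*2 = 2.
Iteration 3: components of {Seal} -> Cover = 2*4 = 8.
Iteration 4: no further components; recursion stops.

8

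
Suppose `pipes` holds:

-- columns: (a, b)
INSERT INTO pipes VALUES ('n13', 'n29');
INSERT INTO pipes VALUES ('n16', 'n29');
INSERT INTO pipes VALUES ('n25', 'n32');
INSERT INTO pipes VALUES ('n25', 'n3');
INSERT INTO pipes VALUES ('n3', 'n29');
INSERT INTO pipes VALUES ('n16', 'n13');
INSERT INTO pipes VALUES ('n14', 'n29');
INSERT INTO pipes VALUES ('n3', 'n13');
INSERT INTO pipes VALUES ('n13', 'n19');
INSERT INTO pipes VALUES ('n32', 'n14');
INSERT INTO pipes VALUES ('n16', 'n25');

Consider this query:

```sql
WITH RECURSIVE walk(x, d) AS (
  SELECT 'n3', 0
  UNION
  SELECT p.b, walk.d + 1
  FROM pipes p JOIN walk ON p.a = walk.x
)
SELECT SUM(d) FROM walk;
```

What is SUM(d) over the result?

6

Base: (n3, d=0).
Iteration 1: edges from {n3} -> (n13, d=1), (n29, d=1).
Iteration 2: edges from {n13,n29} -> (n19, d=2), (n29, d=2).
Iteration 3: no outgoing edges from {n19,n29}; recursion stops.
SUM(d) = 0 + 1 + 1 + 2 + 2 = 6.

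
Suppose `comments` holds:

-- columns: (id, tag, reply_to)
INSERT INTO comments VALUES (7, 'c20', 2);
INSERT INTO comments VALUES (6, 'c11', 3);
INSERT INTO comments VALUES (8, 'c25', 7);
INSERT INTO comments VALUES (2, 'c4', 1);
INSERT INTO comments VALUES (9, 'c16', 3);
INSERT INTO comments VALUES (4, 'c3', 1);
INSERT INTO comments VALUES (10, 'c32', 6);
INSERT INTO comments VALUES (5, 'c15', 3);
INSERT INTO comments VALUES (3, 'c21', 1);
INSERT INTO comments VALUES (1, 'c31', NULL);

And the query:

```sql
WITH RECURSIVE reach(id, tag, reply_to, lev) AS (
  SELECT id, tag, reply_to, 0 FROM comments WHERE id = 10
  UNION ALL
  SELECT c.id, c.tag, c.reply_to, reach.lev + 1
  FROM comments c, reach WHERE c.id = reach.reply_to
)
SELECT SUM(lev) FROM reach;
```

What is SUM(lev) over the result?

6

Base: id=10 (c32), reply_to=6, lev 0.
Iteration 1: join on id=6 -> c11 (id 6, reply_to=3, lev 1).
Iteration 2: join on id=3 -> c21 (id 3, reply_to=1, lev 2).
Iteration 3: join on id=1 -> c31 (id 1, reply_to=NULL, lev 3).
Iteration 4: reply_to is NULL; no match; recursion stops.
SUM(lev) = 0 + 1 + 2 + 3 = 6.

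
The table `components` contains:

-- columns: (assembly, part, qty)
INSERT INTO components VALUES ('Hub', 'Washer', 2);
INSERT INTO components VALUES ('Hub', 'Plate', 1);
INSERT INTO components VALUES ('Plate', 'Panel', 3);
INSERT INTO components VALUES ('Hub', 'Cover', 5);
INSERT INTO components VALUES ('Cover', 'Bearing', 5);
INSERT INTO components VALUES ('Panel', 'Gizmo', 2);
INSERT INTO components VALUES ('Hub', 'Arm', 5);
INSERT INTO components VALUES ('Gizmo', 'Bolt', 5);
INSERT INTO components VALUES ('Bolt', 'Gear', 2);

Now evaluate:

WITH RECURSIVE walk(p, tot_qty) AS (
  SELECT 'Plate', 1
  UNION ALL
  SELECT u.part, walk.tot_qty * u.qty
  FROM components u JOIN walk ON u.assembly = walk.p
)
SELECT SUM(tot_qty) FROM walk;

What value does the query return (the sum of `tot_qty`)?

100

Base: (Plate, tot_qty=1).
Iteration 1: components of {Plate} -> Panel = 1*3 = 3.
Iteration 2: components of {Panel} -> Gizmo = 3*2 = 6.
Iteration 3: components of {Gizmo} -> Bolt = 6*5 = 30.
Iteration 4: components of {Bolt} -> Gear = 30*2 = 60.
Iteration 5: no further components; recursion stops.
SUM(tot_qty) = 1 + 3 + 6 + 30 + 60 = 100.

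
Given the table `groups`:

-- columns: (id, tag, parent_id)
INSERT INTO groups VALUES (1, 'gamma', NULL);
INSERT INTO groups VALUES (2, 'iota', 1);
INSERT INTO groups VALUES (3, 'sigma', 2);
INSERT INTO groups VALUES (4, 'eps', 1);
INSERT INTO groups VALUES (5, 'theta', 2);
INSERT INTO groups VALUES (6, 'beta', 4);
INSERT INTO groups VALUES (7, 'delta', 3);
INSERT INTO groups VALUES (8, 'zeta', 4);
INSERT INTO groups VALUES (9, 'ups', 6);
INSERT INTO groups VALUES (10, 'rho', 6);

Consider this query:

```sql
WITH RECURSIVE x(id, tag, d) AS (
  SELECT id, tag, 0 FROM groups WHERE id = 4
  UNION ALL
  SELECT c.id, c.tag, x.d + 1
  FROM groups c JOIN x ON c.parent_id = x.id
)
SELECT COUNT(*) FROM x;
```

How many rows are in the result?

5

Base: id=4 (eps) at d 0.
Iteration 1: rows with parent_id in {4} -> beta (id 6, d 1), zeta (id 8, d 1).
Iteration 2: rows with parent_id in {6,8} -> ups (id 9, d 2), rho (id 10, d 2).
Iteration 3: no rows with parent_id in {9,10}; recursion stops.
Total rows emitted: 5.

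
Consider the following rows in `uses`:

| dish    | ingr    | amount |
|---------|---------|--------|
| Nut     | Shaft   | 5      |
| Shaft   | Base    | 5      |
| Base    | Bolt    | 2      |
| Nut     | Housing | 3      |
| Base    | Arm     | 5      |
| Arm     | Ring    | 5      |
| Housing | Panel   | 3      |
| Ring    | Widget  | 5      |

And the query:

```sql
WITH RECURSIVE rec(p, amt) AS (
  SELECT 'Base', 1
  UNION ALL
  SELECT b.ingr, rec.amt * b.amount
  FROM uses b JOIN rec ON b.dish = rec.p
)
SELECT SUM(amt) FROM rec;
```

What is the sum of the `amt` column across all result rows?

Base: (Base, amt=1).
Iteration 1: components of {Base} -> Arm = 1*5 = 5, Bolt = 1*2 = 2.
Iteration 2: components of {Arm,Bolt} -> Ring = 5*5 = 25.
Iteration 3: components of {Ring} -> Widget = 25*5 = 125.
Iteration 4: no further components; recursion stops.
SUM(amt) = 1 + 2 + 5 + 25 + 125 = 158.

158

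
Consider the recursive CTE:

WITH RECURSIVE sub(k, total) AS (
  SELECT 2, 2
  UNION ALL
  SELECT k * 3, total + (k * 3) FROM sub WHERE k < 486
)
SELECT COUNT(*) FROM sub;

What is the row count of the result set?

Base: k=2, total=2.
Iteration 1: 2 < 486 holds -> k = 2 * 3 = 6, total = 2 + 6 = 8.
Iteration 2: 6 < 486 holds -> k = 6 * 3 = 18, total = 8 + 18 = 26.
Iteration 3: 18 < 486 holds -> k = 18 * 3 = 54, total = 26 + 54 = 80.
Iteration 4: 54 < 486 holds -> k = 54 * 3 = 162, total = 80 + 162 = 242.
Iteration 5: 162 < 486 holds -> k = 162 * 3 = 486, total = 242 + 486 = 728.
Iteration 6: 486 < 486 fails; recursion stops.
Total rows emitted: 6.

6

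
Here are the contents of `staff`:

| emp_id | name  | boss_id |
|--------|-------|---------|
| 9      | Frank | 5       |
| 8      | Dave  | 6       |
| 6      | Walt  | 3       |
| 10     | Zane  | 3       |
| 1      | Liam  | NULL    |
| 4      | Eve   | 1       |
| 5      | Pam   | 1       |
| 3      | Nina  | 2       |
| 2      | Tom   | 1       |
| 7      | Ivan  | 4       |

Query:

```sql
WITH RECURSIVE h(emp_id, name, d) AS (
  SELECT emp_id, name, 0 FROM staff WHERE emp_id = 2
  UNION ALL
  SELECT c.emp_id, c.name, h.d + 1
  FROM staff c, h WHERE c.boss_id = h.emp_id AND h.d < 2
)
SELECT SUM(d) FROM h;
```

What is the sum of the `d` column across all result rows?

Base: emp_id=2 (Tom) at d 0.
Iteration 1: rows with boss_id in {2} -> Nina (id 3, d 1).
Iteration 2: rows with boss_id in {3} -> Walt (id 6, d 2), Zane (id 10, d 2).
Iteration 3: d < 2 fails for all current rows; recursion stops.
SUM(d) = 0 + 1 + 2 + 2 = 5.

5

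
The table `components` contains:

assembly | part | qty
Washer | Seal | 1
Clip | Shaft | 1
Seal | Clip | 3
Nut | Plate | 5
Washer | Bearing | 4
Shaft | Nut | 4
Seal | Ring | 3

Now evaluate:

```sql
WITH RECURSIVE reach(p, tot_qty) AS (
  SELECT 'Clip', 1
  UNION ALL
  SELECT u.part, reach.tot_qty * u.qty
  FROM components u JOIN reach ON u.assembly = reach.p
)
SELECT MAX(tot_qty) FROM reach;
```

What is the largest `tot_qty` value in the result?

20

Base: (Clip, tot_qty=1).
Iteration 1: components of {Clip} -> Shaft = 1*1 = 1.
Iteration 2: components of {Shaft} -> Nut = 1*4 = 4.
Iteration 3: components of {Nut} -> Plate = 4*5 = 20.
Iteration 4: no further components; recursion stops.
tot_qty values: 1, 1, 4, 20; the maximum is 20.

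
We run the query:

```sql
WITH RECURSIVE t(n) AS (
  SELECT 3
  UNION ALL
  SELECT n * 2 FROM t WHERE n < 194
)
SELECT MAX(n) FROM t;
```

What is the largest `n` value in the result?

384

Base: n=3.
Iteration 1: 3 < 194 holds -> n = 3 * 2 = 6.
Iteration 2: 6 < 194 holds -> n = 6 * 2 = 12.
Iteration 3: 12 < 194 holds -> n = 12 * 2 = 24.
Iteration 4: 24 < 194 holds -> n = 24 * 2 = 48.
Iteration 5: 48 < 194 holds -> n = 48 * 2 = 96.
Iteration 6: 96 < 194 holds -> n = 96 * 2 = 192.
Iteration 7: 192 < 194 holds -> n = 192 * 2 = 384.
Iteration 8: 384 < 194 fails; recursion stops.
n values: 3, 6, 12, 24, 48, 96, 192, 384; the maximum is 384.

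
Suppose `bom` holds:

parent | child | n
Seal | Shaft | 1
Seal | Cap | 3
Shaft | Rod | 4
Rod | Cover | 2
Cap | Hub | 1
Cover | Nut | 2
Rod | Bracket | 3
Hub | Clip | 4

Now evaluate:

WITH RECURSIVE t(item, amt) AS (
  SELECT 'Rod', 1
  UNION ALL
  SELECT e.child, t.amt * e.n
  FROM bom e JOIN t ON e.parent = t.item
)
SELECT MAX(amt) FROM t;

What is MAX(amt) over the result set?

Base: (Rod, amt=1).
Iteration 1: components of {Rod} -> Bracket = 1*3 = 3, Cover = 1*2 = 2.
Iteration 2: components of {Bracket,Cover} -> Nut = 2*2 = 4.
Iteration 3: no further components; recursion stops.
amt values: 1, 2, 3, 4; the maximum is 4.

4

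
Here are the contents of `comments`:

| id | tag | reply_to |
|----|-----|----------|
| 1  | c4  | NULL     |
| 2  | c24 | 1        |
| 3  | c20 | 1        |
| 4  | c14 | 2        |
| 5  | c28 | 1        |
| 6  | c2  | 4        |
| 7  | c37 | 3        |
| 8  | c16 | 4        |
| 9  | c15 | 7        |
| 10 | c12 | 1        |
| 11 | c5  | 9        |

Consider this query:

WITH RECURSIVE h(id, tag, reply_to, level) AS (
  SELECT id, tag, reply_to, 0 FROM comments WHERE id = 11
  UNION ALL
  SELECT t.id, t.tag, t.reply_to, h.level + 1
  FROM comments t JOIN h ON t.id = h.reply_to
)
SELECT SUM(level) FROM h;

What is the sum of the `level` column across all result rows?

10

Base: id=11 (c5), reply_to=9, level 0.
Iteration 1: join on id=9 -> c15 (id 9, reply_to=7, level 1).
Iteration 2: join on id=7 -> c37 (id 7, reply_to=3, level 2).
Iteration 3: join on id=3 -> c20 (id 3, reply_to=1, level 3).
Iteration 4: join on id=1 -> c4 (id 1, reply_to=NULL, level 4).
Iteration 5: reply_to is NULL; no match; recursion stops.
SUM(level) = 0 + 1 + 2 + 3 + 4 = 10.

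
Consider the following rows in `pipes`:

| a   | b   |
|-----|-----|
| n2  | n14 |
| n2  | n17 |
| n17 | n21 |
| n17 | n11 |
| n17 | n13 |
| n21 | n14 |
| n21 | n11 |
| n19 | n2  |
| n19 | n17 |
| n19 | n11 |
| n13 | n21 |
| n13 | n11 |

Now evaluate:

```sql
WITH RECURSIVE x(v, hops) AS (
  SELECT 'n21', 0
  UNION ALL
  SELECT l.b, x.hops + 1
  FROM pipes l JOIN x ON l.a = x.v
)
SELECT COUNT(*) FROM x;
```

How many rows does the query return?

Base: (n21, hops=0).
Iteration 1: edges from {n21} -> (n11, hops=1), (n14, hops=1).
Iteration 2: no outgoing edges from {n11,n14}; recursion stops.
Total rows emitted: 3.

3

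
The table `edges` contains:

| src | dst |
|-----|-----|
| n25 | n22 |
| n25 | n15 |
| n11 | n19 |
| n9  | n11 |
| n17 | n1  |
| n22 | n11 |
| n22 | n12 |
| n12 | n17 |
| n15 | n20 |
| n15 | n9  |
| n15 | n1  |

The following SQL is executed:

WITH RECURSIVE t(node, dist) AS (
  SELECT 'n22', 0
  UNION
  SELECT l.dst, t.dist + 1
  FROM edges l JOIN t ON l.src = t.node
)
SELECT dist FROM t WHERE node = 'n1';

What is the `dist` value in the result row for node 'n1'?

3

Base: (n22, dist=0).
Iteration 1: edges from {n22} -> (n11, dist=1), (n12, dist=1).
Iteration 2: edges from {n11,n12} -> (n17, dist=2), (n19, dist=2).
Iteration 3: edges from {n17,n19} -> (n1, dist=3).
Iteration 4: no outgoing edges from {n1}; recursion stops.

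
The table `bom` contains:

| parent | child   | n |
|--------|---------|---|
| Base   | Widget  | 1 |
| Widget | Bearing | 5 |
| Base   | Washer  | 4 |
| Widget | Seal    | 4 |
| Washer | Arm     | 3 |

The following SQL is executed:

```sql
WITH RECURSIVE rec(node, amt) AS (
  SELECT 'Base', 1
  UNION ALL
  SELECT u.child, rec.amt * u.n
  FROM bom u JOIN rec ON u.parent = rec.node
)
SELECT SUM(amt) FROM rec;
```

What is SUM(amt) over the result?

27

Base: (Base, amt=1).
Iteration 1: components of {Base} -> Washer = 1*4 = 4, Widget = 1*1 = 1.
Iteration 2: components of {Washer,Widget} -> Arm = 4*3 = 12, Bearing = 1*5 = 5, Seal = 1*4 = 4.
Iteration 3: no further components; recursion stops.
SUM(amt) = 1 + 1 + 4 + 5 + 4 + 12 = 27.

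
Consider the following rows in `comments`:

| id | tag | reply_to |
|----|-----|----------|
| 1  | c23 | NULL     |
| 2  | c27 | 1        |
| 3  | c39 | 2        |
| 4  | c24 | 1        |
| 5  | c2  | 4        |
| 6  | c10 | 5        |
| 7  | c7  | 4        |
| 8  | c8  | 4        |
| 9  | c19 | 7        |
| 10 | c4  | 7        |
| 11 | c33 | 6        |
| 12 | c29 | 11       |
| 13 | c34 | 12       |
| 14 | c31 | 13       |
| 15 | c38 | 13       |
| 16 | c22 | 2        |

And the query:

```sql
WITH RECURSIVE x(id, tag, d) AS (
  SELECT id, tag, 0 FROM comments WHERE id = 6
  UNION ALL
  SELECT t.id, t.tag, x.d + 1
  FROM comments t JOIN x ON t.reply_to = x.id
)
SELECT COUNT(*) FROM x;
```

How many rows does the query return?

Base: id=6 (c10) at d 0.
Iteration 1: rows with reply_to in {6} -> c33 (id 11, d 1).
Iteration 2: rows with reply_to in {11} -> c29 (id 12, d 2).
Iteration 3: rows with reply_to in {12} -> c34 (id 13, d 3).
Iteration 4: rows with reply_to in {13} -> c31 (id 14, d 4), c38 (id 15, d 4).
Iteration 5: no rows with reply_to in {14,15}; recursion stops.
Total rows emitted: 6.

6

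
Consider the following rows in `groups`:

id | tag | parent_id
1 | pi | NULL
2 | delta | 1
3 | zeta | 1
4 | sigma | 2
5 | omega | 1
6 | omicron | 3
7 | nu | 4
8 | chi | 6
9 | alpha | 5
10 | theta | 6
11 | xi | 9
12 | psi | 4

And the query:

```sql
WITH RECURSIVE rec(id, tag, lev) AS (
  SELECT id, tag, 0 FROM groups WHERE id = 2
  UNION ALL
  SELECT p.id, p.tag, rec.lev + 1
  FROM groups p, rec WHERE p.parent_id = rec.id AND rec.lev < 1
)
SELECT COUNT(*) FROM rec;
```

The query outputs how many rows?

2

Base: id=2 (delta) at lev 0.
Iteration 1: rows with parent_id in {2} -> sigma (id 4, lev 1).
Iteration 2: lev < 1 fails for all current rows; recursion stops.
Total rows emitted: 2.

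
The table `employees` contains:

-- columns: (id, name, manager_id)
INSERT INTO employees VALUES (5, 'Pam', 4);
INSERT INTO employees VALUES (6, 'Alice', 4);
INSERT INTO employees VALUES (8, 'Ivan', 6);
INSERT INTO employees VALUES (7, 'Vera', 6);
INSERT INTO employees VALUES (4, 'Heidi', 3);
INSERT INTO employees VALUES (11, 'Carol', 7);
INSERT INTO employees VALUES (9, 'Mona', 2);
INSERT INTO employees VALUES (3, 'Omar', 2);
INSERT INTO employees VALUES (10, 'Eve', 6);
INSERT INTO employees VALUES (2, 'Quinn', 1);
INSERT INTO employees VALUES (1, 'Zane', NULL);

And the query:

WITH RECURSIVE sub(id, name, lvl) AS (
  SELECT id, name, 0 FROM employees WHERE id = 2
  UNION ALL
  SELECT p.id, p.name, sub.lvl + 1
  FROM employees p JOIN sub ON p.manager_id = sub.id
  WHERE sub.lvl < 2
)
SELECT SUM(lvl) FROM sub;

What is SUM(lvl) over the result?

4

Base: id=2 (Quinn) at lvl 0.
Iteration 1: rows with manager_id in {2} -> Omar (id 3, lvl 1), Mona (id 9, lvl 1).
Iteration 2: rows with manager_id in {3,9} -> Heidi (id 4, lvl 2).
Iteration 3: lvl < 2 fails for all current rows; recursion stops.
SUM(lvl) = 0 + 1 + 1 + 2 = 4.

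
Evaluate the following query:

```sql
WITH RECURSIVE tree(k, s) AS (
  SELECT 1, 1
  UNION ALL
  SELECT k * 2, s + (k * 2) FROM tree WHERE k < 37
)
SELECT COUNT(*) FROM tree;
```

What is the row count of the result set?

7

Base: k=1, s=1.
Iteration 1: 1 < 37 holds -> k = 1 * 2 = 2, s = 1 + 2 = 3.
Iteration 2: 2 < 37 holds -> k = 2 * 2 = 4, s = 3 + 4 = 7.
Iteration 3: 4 < 37 holds -> k = 4 * 2 = 8, s = 7 + 8 = 15.
Iteration 4: 8 < 37 holds -> k = 8 * 2 = 16, s = 15 + 16 = 31.
Iteration 5: 16 < 37 holds -> k = 16 * 2 = 32, s = 31 + 32 = 63.
Iteration 6: 32 < 37 holds -> k = 32 * 2 = 64, s = 63 + 64 = 127.
Iteration 7: 64 < 37 fails; recursion stops.
Total rows emitted: 7.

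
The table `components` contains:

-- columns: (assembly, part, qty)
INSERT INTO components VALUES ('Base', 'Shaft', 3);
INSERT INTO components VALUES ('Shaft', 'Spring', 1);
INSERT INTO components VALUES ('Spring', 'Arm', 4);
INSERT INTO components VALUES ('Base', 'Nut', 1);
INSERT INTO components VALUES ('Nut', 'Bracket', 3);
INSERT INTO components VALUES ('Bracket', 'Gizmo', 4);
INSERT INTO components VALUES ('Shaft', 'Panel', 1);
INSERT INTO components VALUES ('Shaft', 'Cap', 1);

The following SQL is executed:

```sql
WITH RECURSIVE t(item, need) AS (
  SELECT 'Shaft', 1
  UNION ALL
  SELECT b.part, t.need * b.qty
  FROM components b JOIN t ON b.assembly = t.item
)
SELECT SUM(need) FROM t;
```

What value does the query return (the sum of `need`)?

Base: (Shaft, need=1).
Iteration 1: components of {Shaft} -> Cap = 1*1 = 1, Panel = 1*1 = 1, Spring = 1*1 = 1.
Iteration 2: components of {Cap,Panel,Spring} -> Arm = 1*4 = 4.
Iteration 3: no further components; recursion stops.
SUM(need) = 1 + 1 + 1 + 1 + 4 = 8.

8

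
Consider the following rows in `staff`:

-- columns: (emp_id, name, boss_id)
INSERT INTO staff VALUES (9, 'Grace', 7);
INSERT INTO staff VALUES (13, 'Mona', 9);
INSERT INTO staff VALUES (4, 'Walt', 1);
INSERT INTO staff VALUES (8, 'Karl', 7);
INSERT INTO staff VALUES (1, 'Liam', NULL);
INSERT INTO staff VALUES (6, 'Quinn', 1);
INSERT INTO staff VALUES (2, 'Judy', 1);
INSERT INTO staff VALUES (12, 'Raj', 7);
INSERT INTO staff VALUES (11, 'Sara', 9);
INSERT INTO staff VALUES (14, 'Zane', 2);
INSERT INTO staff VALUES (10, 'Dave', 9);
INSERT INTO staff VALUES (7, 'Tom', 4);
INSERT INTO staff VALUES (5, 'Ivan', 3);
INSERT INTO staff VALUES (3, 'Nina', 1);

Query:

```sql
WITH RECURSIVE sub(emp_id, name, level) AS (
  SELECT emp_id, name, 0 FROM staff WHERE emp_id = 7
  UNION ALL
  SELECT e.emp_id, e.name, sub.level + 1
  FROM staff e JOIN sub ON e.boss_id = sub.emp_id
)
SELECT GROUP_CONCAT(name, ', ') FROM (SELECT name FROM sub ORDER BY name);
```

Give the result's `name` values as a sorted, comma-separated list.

Base: emp_id=7 (Tom) at level 0.
Iteration 1: rows with boss_id in {7} -> Karl (id 8, level 1), Grace (id 9, level 1), Raj (id 12, level 1).
Iteration 2: rows with boss_id in {8,9,12} -> Dave (id 10, level 2), Sara (id 11, level 2), Mona (id 13, level 2).
Iteration 3: no rows with boss_id in {10,11,13}; recursion stops.

Dave, Grace, Karl, Mona, Raj, Sara, Tom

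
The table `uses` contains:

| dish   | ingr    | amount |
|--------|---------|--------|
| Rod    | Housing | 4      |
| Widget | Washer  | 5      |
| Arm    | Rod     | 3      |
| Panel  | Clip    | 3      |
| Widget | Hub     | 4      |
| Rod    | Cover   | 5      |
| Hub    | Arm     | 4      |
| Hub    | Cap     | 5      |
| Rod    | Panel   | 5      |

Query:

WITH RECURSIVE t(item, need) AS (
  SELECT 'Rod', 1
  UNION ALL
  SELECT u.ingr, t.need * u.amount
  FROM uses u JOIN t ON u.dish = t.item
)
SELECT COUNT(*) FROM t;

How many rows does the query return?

5

Base: (Rod, need=1).
Iteration 1: components of {Rod} -> Cover = 1*5 = 5, Housing = 1*4 = 4, Panel = 1*5 = 5.
Iteration 2: components of {Cover,Housing,Panel} -> Clip = 5*3 = 15.
Iteration 3: no further components; recursion stops.
Total rows emitted: 5.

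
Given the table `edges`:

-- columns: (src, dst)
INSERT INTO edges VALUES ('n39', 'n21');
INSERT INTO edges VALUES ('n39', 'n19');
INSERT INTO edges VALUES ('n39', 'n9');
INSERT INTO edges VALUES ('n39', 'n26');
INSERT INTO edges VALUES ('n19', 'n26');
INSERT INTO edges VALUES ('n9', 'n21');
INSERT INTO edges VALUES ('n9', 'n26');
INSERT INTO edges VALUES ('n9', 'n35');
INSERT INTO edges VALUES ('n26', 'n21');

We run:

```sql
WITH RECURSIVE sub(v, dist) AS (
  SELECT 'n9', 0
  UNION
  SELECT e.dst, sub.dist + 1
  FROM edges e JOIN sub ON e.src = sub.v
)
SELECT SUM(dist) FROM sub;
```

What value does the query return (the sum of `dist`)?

5

Base: (n9, dist=0).
Iteration 1: edges from {n9} -> (n21, dist=1), (n26, dist=1), (n35, dist=1).
Iteration 2: edges from {n21,n26,n35} -> (n21, dist=2).
Iteration 3: no outgoing edges from {n21}; recursion stops.
SUM(dist) = 0 + 1 + 1 + 1 + 2 = 5.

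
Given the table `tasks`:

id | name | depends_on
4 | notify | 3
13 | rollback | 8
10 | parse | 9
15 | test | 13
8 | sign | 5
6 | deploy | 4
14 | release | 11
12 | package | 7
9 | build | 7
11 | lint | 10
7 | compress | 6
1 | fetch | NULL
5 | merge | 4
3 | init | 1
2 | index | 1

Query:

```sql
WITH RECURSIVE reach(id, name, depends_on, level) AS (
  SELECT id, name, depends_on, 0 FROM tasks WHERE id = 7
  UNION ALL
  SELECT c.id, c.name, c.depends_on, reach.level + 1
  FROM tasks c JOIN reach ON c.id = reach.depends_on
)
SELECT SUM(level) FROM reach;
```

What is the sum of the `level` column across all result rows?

Base: id=7 (compress), depends_on=6, level 0.
Iteration 1: join on id=6 -> deploy (id 6, depends_on=4, level 1).
Iteration 2: join on id=4 -> notify (id 4, depends_on=3, level 2).
Iteration 3: join on id=3 -> init (id 3, depends_on=1, level 3).
Iteration 4: join on id=1 -> fetch (id 1, depends_on=NULL, level 4).
Iteration 5: depends_on is NULL; no match; recursion stops.
SUM(level) = 0 + 1 + 2 + 3 + 4 = 10.

10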